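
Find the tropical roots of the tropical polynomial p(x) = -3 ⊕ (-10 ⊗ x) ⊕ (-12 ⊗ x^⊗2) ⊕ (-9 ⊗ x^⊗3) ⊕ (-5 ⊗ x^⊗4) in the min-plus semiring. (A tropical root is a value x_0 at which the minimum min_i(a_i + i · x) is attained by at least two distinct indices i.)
Roots: {-4, -3, 2, 7}

Each tropical root is a break point of the lower envelope of the lines y = a_i + i · x (there are 5 lines, with slopes 0, 1, ..., 4). Only the lines that attain the minimum somewhere contribute to roots; other lines are dominated. Here the surviving (envelope) indices are i = 4, i = 3, i = 2, i = 1, i = 0.
Intersections between consecutive envelope lines give the roots: for adjacent envelope indices i < j the intersection is x = (a_i − a_j) / (j − i). Reading off the sorted break points: {-4, -3, 2, 7}.
Verification: at each break x_0, at least two indices attain the minimum of min_i(a_i + i · x_0).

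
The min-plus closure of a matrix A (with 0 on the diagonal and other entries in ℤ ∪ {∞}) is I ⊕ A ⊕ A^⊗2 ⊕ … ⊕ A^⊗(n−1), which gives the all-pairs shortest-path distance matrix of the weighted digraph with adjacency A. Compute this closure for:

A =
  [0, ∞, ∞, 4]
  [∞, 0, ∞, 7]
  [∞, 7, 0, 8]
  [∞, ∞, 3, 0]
Closure =
  [0, 14, 7, 4]
  [∞, 0, 10, 7]
  [∞, 7, 0, 8]
  [∞, 10, 3, 0]

This is the Floyd-Warshall all-pairs shortest-path computation. For each intermediate vertex k = 0, 1, …, 3, update dist[i][j] ← min(dist[i][j], dist[i][k] + dist[k][j]). The final matrix gives, for each (i, j), the minimum total weight of any directed path from i to j (possibly empty when i = j).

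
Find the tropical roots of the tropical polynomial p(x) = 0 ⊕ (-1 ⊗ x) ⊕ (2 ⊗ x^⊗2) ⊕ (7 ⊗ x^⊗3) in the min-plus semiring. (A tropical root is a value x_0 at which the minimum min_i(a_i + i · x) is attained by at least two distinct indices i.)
Roots: {-5, -3, 1}

Each tropical root is a break point of the lower envelope of the lines y = a_i + i · x (there are 4 lines, with slopes 0, 1, ..., 3). Only the lines that attain the minimum somewhere contribute to roots; other lines are dominated. Here the surviving (envelope) indices are i = 3, i = 2, i = 1, i = 0.
Intersections between consecutive envelope lines give the roots: for adjacent envelope indices i < j the intersection is x = (a_i − a_j) / (j − i). Reading off the sorted break points: {-5, -3, 1}.
Verification: at each break x_0, at least two indices attain the minimum of min_i(a_i + i · x_0).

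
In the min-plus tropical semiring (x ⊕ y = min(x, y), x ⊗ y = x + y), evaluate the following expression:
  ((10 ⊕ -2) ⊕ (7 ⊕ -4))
((10 ⊕ -2) ⊕ (7 ⊕ -4)) = -4

Expand innermost to outermost. Recall ⊕ takes the minimum of its arguments and ⊗ takes their sum. Working out the expression ((10 ⊕ -2) ⊕ (7 ⊕ -4)) gives -4.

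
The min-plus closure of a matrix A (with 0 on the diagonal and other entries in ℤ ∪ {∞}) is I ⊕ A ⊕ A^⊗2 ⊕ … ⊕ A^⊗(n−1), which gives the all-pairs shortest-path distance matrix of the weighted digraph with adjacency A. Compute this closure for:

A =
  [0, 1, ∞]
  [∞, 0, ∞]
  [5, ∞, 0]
Closure =
  [0, 1, ∞]
  [∞, 0, ∞]
  [5, 6, 0]

This is the Floyd-Warshall all-pairs shortest-path computation. For each intermediate vertex k = 0, 1, …, 2, update dist[i][j] ← min(dist[i][j], dist[i][k] + dist[k][j]). The final matrix gives, for each (i, j), the minimum total weight of any directed path from i to j (possibly empty when i = j).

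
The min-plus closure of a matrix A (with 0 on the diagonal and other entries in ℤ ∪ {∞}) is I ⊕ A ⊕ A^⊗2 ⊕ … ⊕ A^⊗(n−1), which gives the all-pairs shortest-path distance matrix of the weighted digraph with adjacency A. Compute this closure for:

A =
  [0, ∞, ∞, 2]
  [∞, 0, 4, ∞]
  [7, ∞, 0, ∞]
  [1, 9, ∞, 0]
Closure =
  [0, 11, 15, 2]
  [11, 0, 4, 13]
  [7, 18, 0, 9]
  [1, 9, 13, 0]

This is the Floyd-Warshall all-pairs shortest-path computation. For each intermediate vertex k = 0, 1, …, 3, update dist[i][j] ← min(dist[i][j], dist[i][k] + dist[k][j]). The final matrix gives, for each (i, j), the minimum total weight of any directed path from i to j (possibly empty when i = j).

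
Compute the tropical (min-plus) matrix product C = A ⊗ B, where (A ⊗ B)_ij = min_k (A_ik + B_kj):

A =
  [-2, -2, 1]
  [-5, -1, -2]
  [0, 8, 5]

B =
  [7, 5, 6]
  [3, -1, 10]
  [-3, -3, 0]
A ⊗ B =
  [-2, -3, 1]
  [-5, -5, -2]
  [2, 2, 5]

Apply the min-plus product entry-by-entry:
  C[0][0] = min over k of (A[0][0] + B[0][0] = -2 + 7 = 5, A[0][1] + B[1][0] = -2 + 3 = 1, A[0][2] + B[2][0] = 1 + -3 = -2) = -2 (attained at k = 2)
  C[0][1] = min over k of (A[0][0] + B[0][1] = -2 + 5 = 3, A[0][1] + B[1][1] = -2 + -1 = -3, A[0][2] + B[2][1] = 1 + -3 = -2) = -3 (attained at k = 1)
  C[0][2] = min over k of (A[0][0] + B[0][2] = -2 + 6 = 4, A[0][1] + B[1][2] = -2 + 10 = 8, A[0][2] + B[2][2] = 1 + 0 = 1) = 1 (attained at k = 2)
  C[1][0] = min over k of (A[1][0] + B[0][0] = -5 + 7 = 2, A[1][1] + B[1][0] = -1 + 3 = 2, A[1][2] + B[2][0] = -2 + -3 = -5) = -5 (attained at k = 2)
  C[1][1] = min over k of (A[1][0] + B[0][1] = -5 + 5 = 0, A[1][1] + B[1][1] = -1 + -1 = -2, A[1][2] + B[2][1] = -2 + -3 = -5) = -5 (attained at k = 2)
  C[1][2] = min over k of (A[1][0] + B[0][2] = -5 + 6 = 1, A[1][1] + B[1][2] = -1 + 10 = 9, A[1][2] + B[2][2] = -2 + 0 = -2) = -2 (attained at k = 2)
  C[2][0] = min over k of (A[2][0] + B[0][0] = 0 + 7 = 7, A[2][1] + B[1][0] = 8 + 3 = 11, A[2][2] + B[2][0] = 5 + -3 = 2) = 2 (attained at k = 2)
  C[2][1] = min over k of (A[2][0] + B[0][1] = 0 + 5 = 5, A[2][1] + B[1][1] = 8 + -1 = 7, A[2][2] + B[2][1] = 5 + -3 = 2) = 2 (attained at k = 2)
  C[2][2] = min over k of (A[2][0] + B[0][2] = 0 + 6 = 6, A[2][1] + B[1][2] = 8 + 10 = 18, A[2][2] + B[2][2] = 5 + 0 = 5) = 5 (attained at k = 2)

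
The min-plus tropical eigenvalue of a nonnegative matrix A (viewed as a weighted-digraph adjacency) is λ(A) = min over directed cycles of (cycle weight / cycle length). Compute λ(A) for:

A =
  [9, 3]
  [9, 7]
λ(A) = 6

Enumerate directed cycles and compute their means (weight / length). Sample:
  cycle 0 → 0: weight = 9, length = 1, mean = 9/1 ≈ 9.000
  cycle 1 → 1: weight = 7, length = 1, mean = 7/1 ≈ 7.000
  cycle 0 → 1 → 0: weight = 12, length = 2, mean = 12/2 ≈ 6.000
  cycle 1 → 0 → 1: weight = 12, length = 2, mean = 12/2 ≈ 6.000
Minimum mean = 6.000, attained e.g. along the cycle 0 → 1 → 0 with weight 12 and length 2. So λ(A) = 12/2 = 6.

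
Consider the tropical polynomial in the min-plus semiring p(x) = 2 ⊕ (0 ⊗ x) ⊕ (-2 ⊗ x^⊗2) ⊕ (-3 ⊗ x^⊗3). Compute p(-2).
p(-2) = -9

A tropical monomial a ⊗ x^⊗i evaluates to a + i · x. Evaluating each term at x = -2:
  Term 0 contributes 2 + 0 · -2 = 2
  Term 1 contributes 0 + 1 · -2 = -2
  Term 2 contributes -2 + 2 · -2 = -6
  Term 3 contributes -3 + 3 · -2 = -9
p(-2) = ⊕ of these = min[2, -2, -6, -9] = -9.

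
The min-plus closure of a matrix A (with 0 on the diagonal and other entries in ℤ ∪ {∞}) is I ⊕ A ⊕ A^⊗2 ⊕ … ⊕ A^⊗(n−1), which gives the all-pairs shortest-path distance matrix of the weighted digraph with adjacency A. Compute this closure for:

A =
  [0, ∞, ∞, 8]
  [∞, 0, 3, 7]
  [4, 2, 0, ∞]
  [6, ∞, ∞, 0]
Closure =
  [0, ∞, ∞, 8]
  [7, 0, 3, 7]
  [4, 2, 0, 9]
  [6, ∞, ∞, 0]

This is the Floyd-Warshall all-pairs shortest-path computation. For each intermediate vertex k = 0, 1, …, 3, update dist[i][j] ← min(dist[i][j], dist[i][k] + dist[k][j]). The final matrix gives, for each (i, j), the minimum total weight of any directed path from i to j (possibly empty when i = j).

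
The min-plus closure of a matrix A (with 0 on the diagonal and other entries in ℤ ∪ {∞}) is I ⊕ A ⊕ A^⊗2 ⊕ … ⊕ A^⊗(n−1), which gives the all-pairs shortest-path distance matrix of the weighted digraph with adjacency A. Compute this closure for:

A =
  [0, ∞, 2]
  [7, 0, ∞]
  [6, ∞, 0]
Closure =
  [0, ∞, 2]
  [7, 0, 9]
  [6, ∞, 0]

This is the Floyd-Warshall all-pairs shortest-path computation. For each intermediate vertex k = 0, 1, …, 2, update dist[i][j] ← min(dist[i][j], dist[i][k] + dist[k][j]). The final matrix gives, for each (i, j), the minimum total weight of any directed path from i to j (possibly empty when i = j).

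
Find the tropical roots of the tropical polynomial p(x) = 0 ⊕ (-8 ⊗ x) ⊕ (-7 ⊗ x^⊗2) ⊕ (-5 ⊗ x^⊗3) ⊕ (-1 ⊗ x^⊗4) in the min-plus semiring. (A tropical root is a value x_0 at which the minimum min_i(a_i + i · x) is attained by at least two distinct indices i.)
Roots: {-4, -2, -1, 8}

Each tropical root is a break point of the lower envelope of the lines y = a_i + i · x (there are 5 lines, with slopes 0, 1, ..., 4). Only the lines that attain the minimum somewhere contribute to roots; other lines are dominated. Here the surviving (envelope) indices are i = 4, i = 3, i = 2, i = 1, i = 0.
Intersections between consecutive envelope lines give the roots: for adjacent envelope indices i < j the intersection is x = (a_i − a_j) / (j − i). Reading off the sorted break points: {-4, -2, -1, 8}.
Verification: at each break x_0, at least two indices attain the minimum of min_i(a_i + i · x_0).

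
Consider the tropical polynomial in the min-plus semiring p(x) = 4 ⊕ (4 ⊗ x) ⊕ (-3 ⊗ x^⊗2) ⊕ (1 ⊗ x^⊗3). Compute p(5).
p(5) = 4

A tropical monomial a ⊗ x^⊗i evaluates to a + i · x. Evaluating each term at x = 5:
  Term 0 contributes 4 + 0 · 5 = 4
  Term 1 contributes 4 + 1 · 5 = 9
  Term 2 contributes -3 + 2 · 5 = 7
  Term 3 contributes 1 + 3 · 5 = 16
p(5) = ⊕ of these = min[4, 9, 7, 16] = 4.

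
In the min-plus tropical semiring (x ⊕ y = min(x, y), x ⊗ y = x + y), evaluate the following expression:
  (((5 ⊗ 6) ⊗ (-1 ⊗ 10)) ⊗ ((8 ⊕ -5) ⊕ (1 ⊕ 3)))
(((5 ⊗ 6) ⊗ (-1 ⊗ 10)) ⊗ ((8 ⊕ -5) ⊕ (1 ⊕ 3))) = 15

Expand innermost to outermost. Recall ⊕ takes the minimum of its arguments and ⊗ takes their sum. Working out the expression (((5 ⊗ 6) ⊗ (-1 ⊗ 10)) ⊗ ((8 ⊕ -5) ⊕ (1 ⊕ 3))) gives 15.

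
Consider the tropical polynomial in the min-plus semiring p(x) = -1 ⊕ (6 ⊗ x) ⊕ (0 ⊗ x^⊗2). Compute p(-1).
p(-1) = -2

A tropical monomial a ⊗ x^⊗i evaluates to a + i · x. Evaluating each term at x = -1:
  Term 0 contributes -1 + 0 · -1 = -1
  Term 1 contributes 6 + 1 · -1 = 5
  Term 2 contributes 0 + 2 · -1 = -2
p(-1) = ⊕ of these = min[-1, 5, -2] = -2.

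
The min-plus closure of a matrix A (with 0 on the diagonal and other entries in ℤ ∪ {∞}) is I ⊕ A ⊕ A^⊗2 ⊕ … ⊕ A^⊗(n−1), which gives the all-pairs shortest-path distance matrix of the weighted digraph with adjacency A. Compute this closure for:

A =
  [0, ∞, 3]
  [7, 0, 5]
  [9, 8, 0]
Closure =
  [0, 11, 3]
  [7, 0, 5]
  [9, 8, 0]

This is the Floyd-Warshall all-pairs shortest-path computation. For each intermediate vertex k = 0, 1, …, 2, update dist[i][j] ← min(dist[i][j], dist[i][k] + dist[k][j]). The final matrix gives, for each (i, j), the minimum total weight of any directed path from i to j (possibly empty when i = j).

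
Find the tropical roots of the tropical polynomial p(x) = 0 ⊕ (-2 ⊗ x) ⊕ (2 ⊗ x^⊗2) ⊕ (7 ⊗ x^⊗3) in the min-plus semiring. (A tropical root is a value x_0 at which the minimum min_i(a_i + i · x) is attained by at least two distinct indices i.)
Roots: {-5, -4, 2}

Each tropical root is a break point of the lower envelope of the lines y = a_i + i · x (there are 4 lines, with slopes 0, 1, ..., 3). Only the lines that attain the minimum somewhere contribute to roots; other lines are dominated. Here the surviving (envelope) indices are i = 3, i = 2, i = 1, i = 0.
Intersections between consecutive envelope lines give the roots: for adjacent envelope indices i < j the intersection is x = (a_i − a_j) / (j − i). Reading off the sorted break points: {-5, -4, 2}.
Verification: at each break x_0, at least two indices attain the minimum of min_i(a_i + i · x_0).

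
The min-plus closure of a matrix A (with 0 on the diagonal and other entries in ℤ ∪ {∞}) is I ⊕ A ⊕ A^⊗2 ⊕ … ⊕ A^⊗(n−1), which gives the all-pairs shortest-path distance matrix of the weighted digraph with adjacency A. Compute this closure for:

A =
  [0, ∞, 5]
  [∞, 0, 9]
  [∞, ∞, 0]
Closure =
  [0, ∞, 5]
  [∞, 0, 9]
  [∞, ∞, 0]

This is the Floyd-Warshall all-pairs shortest-path computation. For each intermediate vertex k = 0, 1, …, 2, update dist[i][j] ← min(dist[i][j], dist[i][k] + dist[k][j]). The final matrix gives, for each (i, j), the minimum total weight of any directed path from i to j (possibly empty when i = j).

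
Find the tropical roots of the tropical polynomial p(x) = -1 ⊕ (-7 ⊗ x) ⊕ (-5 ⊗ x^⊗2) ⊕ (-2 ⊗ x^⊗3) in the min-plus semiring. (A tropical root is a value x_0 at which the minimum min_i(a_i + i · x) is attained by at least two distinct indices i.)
Roots: {-3, -2, 6}

Each tropical root is a break point of the lower envelope of the lines y = a_i + i · x (there are 4 lines, with slopes 0, 1, ..., 3). Only the lines that attain the minimum somewhere contribute to roots; other lines are dominated. Here the surviving (envelope) indices are i = 3, i = 2, i = 1, i = 0.
Intersections between consecutive envelope lines give the roots: for adjacent envelope indices i < j the intersection is x = (a_i − a_j) / (j − i). Reading off the sorted break points: {-3, -2, 6}.
Verification: at each break x_0, at least two indices attain the minimum of min_i(a_i + i · x_0).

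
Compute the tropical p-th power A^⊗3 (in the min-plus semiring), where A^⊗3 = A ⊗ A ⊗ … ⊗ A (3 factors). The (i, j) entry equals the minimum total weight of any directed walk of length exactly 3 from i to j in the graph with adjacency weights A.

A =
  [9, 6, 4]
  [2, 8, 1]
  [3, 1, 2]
A^⊗3 =
  [7, 7, 6]
  [4, 4, 3]
  [5, 3, 4]

Each entry (A^⊗3)_ij equals the minimum over all length-3 walks i = v_0 → v_1 → … → v_3 = j of Σ_t A[v_t][v_{t+1}]. For example, for (i, j) = (0, 2) we minimise over 9 possible intermediate vertex sequences; the minimum is 6, attained along the walk 0 → 2 → 1 → 2.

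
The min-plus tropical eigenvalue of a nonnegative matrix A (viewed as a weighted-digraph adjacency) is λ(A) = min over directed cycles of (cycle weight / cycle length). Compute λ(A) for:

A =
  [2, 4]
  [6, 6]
λ(A) = 2

Enumerate directed cycles and compute their means (weight / length). Sample:
  cycle 0 → 0: weight = 2, length = 1, mean = 2/1 ≈ 2.000
  cycle 1 → 1: weight = 6, length = 1, mean = 6/1 ≈ 6.000
  cycle 0 → 1 → 0: weight = 10, length = 2, mean = 10/2 ≈ 5.000
  cycle 1 → 0 → 1: weight = 10, length = 2, mean = 10/2 ≈ 5.000
Minimum mean = 2.000, attained e.g. along the cycle 0 → 0 with weight 2 and length 1. So λ(A) = 2/1 = 2.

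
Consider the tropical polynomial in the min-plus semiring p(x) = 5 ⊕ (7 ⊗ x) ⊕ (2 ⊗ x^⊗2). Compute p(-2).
p(-2) = -2

A tropical monomial a ⊗ x^⊗i evaluates to a + i · x. Evaluating each term at x = -2:
  Term 0 contributes 5 + 0 · -2 = 5
  Term 1 contributes 7 + 1 · -2 = 5
  Term 2 contributes 2 + 2 · -2 = -2
p(-2) = ⊕ of these = min[5, 5, -2] = -2.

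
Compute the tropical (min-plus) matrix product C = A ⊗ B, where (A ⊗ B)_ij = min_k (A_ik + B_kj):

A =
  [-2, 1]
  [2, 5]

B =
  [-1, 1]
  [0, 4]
A ⊗ B =
  [-3, -1]
  [1, 3]

Apply the min-plus product entry-by-entry:
  C[0][0] = min over k of (A[0][0] + B[0][0] = -2 + -1 = -3, A[0][1] + B[1][0] = 1 + 0 = 1) = -3 (attained at k = 0)
  C[0][1] = min over k of (A[0][0] + B[0][1] = -2 + 1 = -1, A[0][1] + B[1][1] = 1 + 4 = 5) = -1 (attained at k = 0)
  C[1][0] = min over k of (A[1][0] + B[0][0] = 2 + -1 = 1, A[1][1] + B[1][0] = 5 + 0 = 5) = 1 (attained at k = 0)
  C[1][1] = min over k of (A[1][0] + B[0][1] = 2 + 1 = 3, A[1][1] + B[1][1] = 5 + 4 = 9) = 3 (attained at k = 0)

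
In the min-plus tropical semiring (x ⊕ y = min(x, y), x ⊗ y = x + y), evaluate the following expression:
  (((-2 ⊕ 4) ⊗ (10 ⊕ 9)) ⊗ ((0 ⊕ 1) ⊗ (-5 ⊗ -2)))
(((-2 ⊕ 4) ⊗ (10 ⊕ 9)) ⊗ ((0 ⊕ 1) ⊗ (-5 ⊗ -2))) = 0

Expand innermost to outermost. Recall ⊕ takes the minimum of its arguments and ⊗ takes their sum. Working out the expression (((-2 ⊕ 4) ⊗ (10 ⊕ 9)) ⊗ ((0 ⊕ 1) ⊗ (-5 ⊗ -2))) gives 0.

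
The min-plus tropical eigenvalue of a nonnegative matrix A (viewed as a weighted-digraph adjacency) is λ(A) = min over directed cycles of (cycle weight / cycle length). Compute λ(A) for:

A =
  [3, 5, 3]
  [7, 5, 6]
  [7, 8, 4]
λ(A) = 3

Enumerate directed cycles and compute their means (weight / length). Sample:
  cycle 0 → 0: weight = 3, length = 1, mean = 3/1 ≈ 3.000
  cycle 1 → 1: weight = 5, length = 1, mean = 5/1 ≈ 5.000
  cycle 2 → 2: weight = 4, length = 1, mean = 4/1 ≈ 4.000
  cycle 0 → 1 → 0: weight = 12, length = 2, mean = 12/2 ≈ 6.000
  cycle 0 → 2 → 0: weight = 10, length = 2, mean = 10/2 ≈ 5.000
  cycle 1 → 0 → 1: weight = 12, length = 2, mean = 12/2 ≈ 6.000
Minimum mean = 3.000, attained e.g. along the cycle 0 → 0 with weight 3 and length 1. So λ(A) = 3/1 = 3.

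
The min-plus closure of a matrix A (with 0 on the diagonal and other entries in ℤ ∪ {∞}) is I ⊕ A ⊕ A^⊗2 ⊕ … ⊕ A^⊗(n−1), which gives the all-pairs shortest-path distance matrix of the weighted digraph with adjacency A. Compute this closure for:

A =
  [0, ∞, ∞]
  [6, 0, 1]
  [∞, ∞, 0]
Closure =
  [0, ∞, ∞]
  [6, 0, 1]
  [∞, ∞, 0]

This is the Floyd-Warshall all-pairs shortest-path computation. For each intermediate vertex k = 0, 1, …, 2, update dist[i][j] ← min(dist[i][j], dist[i][k] + dist[k][j]). The final matrix gives, for each (i, j), the minimum total weight of any directed path from i to j (possibly empty when i = j).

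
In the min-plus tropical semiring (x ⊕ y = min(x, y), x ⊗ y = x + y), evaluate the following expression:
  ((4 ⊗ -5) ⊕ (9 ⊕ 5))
((4 ⊗ -5) ⊕ (9 ⊕ 5)) = -1

Expand innermost to outermost. Recall ⊕ takes the minimum of its arguments and ⊗ takes their sum. Working out the expression ((4 ⊗ -5) ⊕ (9 ⊕ 5)) gives -1.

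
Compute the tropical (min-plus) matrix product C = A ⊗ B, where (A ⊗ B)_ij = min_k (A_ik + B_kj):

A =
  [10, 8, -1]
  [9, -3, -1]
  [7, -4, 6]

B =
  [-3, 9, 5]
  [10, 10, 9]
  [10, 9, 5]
A ⊗ B =
  [7, 8, 4]
  [6, 7, 4]
  [4, 6, 5]

Apply the min-plus product entry-by-entry:
  C[0][0] = min over k of (A[0][0] + B[0][0] = 10 + -3 = 7, A[0][1] + B[1][0] = 8 + 10 = 18, A[0][2] + B[2][0] = -1 + 10 = 9) = 7 (attained at k = 0)
  C[0][1] = min over k of (A[0][0] + B[0][1] = 10 + 9 = 19, A[0][1] + B[1][1] = 8 + 10 = 18, A[0][2] + B[2][1] = -1 + 9 = 8) = 8 (attained at k = 2)
  C[0][2] = min over k of (A[0][0] + B[0][2] = 10 + 5 = 15, A[0][1] + B[1][2] = 8 + 9 = 17, A[0][2] + B[2][2] = -1 + 5 = 4) = 4 (attained at k = 2)
  C[1][0] = min over k of (A[1][0] + B[0][0] = 9 + -3 = 6, A[1][1] + B[1][0] = -3 + 10 = 7, A[1][2] + B[2][0] = -1 + 10 = 9) = 6 (attained at k = 0)
  C[1][1] = min over k of (A[1][0] + B[0][1] = 9 + 9 = 18, A[1][1] + B[1][1] = -3 + 10 = 7, A[1][2] + B[2][1] = -1 + 9 = 8) = 7 (attained at k = 1)
  C[1][2] = min over k of (A[1][0] + B[0][2] = 9 + 5 = 14, A[1][1] + B[1][2] = -3 + 9 = 6, A[1][2] + B[2][2] = -1 + 5 = 4) = 4 (attained at k = 2)
  C[2][0] = min over k of (A[2][0] + B[0][0] = 7 + -3 = 4, A[2][1] + B[1][0] = -4 + 10 = 6, A[2][2] + B[2][0] = 6 + 10 = 16) = 4 (attained at k = 0)
  C[2][1] = min over k of (A[2][0] + B[0][1] = 7 + 9 = 16, A[2][1] + B[1][1] = -4 + 10 = 6, A[2][2] + B[2][1] = 6 + 9 = 15) = 6 (attained at k = 1)
  C[2][2] = min over k of (A[2][0] + B[0][2] = 7 + 5 = 12, A[2][1] + B[1][2] = -4 + 9 = 5, A[2][2] + B[2][2] = 6 + 5 = 11) = 5 (attained at k = 1)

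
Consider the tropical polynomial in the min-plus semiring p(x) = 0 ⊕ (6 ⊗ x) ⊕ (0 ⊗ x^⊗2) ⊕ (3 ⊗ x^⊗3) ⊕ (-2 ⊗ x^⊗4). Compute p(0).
p(0) = -2

A tropical monomial a ⊗ x^⊗i evaluates to a + i · x. Evaluating each term at x = 0:
  Term 0 contributes 0 + 0 · 0 = 0
  Term 1 contributes 6 + 1 · 0 = 6
  Term 2 contributes 0 + 2 · 0 = 0
  Term 3 contributes 3 + 3 · 0 = 3
  Term 4 contributes -2 + 4 · 0 = -2
p(0) = ⊕ of these = min[0, 6, 0, 3, -2] = -2.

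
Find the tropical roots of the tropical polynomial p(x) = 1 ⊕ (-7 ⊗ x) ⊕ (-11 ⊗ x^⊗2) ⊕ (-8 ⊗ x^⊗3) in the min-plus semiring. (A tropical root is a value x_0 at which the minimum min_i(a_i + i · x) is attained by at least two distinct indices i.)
Roots: {-3, 4, 8}

Each tropical root is a break point of the lower envelope of the lines y = a_i + i · x (there are 4 lines, with slopes 0, 1, ..., 3). Only the lines that attain the minimum somewhere contribute to roots; other lines are dominated. Here the surviving (envelope) indices are i = 3, i = 2, i = 1, i = 0.
Intersections between consecutive envelope lines give the roots: for adjacent envelope indices i < j the intersection is x = (a_i − a_j) / (j − i). Reading off the sorted break points: {-3, 4, 8}.
Verification: at each break x_0, at least two indices attain the minimum of min_i(a_i + i · x_0).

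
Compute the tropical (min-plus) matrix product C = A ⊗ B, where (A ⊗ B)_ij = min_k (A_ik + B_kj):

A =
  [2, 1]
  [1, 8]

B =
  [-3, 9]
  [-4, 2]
A ⊗ B =
  [-3, 3]
  [-2, 10]

Apply the min-plus product entry-by-entry:
  C[0][0] = min over k of (A[0][0] + B[0][0] = 2 + -3 = -1, A[0][1] + B[1][0] = 1 + -4 = -3) = -3 (attained at k = 1)
  C[0][1] = min over k of (A[0][0] + B[0][1] = 2 + 9 = 11, A[0][1] + B[1][1] = 1 + 2 = 3) = 3 (attained at k = 1)
  C[1][0] = min over k of (A[1][0] + B[0][0] = 1 + -3 = -2, A[1][1] + B[1][0] = 8 + -4 = 4) = -2 (attained at k = 0)
  C[1][1] = min over k of (A[1][0] + B[0][1] = 1 + 9 = 10, A[1][1] + B[1][1] = 8 + 2 = 10) = 10 (attained at k = 0)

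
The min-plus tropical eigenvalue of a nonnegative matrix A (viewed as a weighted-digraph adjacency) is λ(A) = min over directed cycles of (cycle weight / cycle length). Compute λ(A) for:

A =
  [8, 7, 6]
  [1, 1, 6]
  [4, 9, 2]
λ(A) = 1

Enumerate directed cycles and compute their means (weight / length). Sample:
  cycle 0 → 0: weight = 8, length = 1, mean = 8/1 ≈ 8.000
  cycle 1 → 1: weight = 1, length = 1, mean = 1/1 ≈ 1.000
  cycle 2 → 2: weight = 2, length = 1, mean = 2/1 ≈ 2.000
  cycle 0 → 1 → 0: weight = 8, length = 2, mean = 8/2 ≈ 4.000
  cycle 0 → 2 → 0: weight = 10, length = 2, mean = 10/2 ≈ 5.000
  cycle 1 → 0 → 1: weight = 8, length = 2, mean = 8/2 ≈ 4.000
Minimum mean = 1.000, attained e.g. along the cycle 1 → 1 with weight 1 and length 1. So λ(A) = 1/1 = 1.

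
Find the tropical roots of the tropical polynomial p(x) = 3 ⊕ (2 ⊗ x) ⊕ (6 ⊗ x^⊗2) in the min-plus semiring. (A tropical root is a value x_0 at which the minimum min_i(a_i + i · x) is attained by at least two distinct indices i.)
Roots: {-4, 1}

Each tropical root is a break point of the lower envelope of the lines y = a_i + i · x (there are 3 lines, with slopes 0, 1, ..., 2). Only the lines that attain the minimum somewhere contribute to roots; other lines are dominated. Here the surviving (envelope) indices are i = 2, i = 1, i = 0.
Intersections between consecutive envelope lines give the roots: for adjacent envelope indices i < j the intersection is x = (a_i − a_j) / (j − i). Reading off the sorted break points: {-4, 1}.
Verification: at each break x_0, at least two indices attain the minimum of min_i(a_i + i · x_0).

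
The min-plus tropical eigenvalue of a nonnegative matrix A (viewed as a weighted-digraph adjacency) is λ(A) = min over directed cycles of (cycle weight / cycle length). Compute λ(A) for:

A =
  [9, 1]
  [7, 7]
λ(A) = 4

Enumerate directed cycles and compute their means (weight / length). Sample:
  cycle 0 → 0: weight = 9, length = 1, mean = 9/1 ≈ 9.000
  cycle 1 → 1: weight = 7, length = 1, mean = 7/1 ≈ 7.000
  cycle 0 → 1 → 0: weight = 8, length = 2, mean = 8/2 ≈ 4.000
  cycle 1 → 0 → 1: weight = 8, length = 2, mean = 8/2 ≈ 4.000
Minimum mean = 4.000, attained e.g. along the cycle 0 → 1 → 0 with weight 8 and length 2. So λ(A) = 8/2 = 4.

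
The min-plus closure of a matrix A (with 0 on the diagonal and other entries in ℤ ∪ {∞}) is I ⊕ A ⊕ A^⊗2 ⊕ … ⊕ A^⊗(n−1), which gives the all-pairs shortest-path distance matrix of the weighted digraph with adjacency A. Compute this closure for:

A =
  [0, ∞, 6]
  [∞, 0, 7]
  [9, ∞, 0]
Closure =
  [0, ∞, 6]
  [16, 0, 7]
  [9, ∞, 0]

This is the Floyd-Warshall all-pairs shortest-path computation. For each intermediate vertex k = 0, 1, …, 2, update dist[i][j] ← min(dist[i][j], dist[i][k] + dist[k][j]). The final matrix gives, for each (i, j), the minimum total weight of any directed path from i to j (possibly empty when i = j).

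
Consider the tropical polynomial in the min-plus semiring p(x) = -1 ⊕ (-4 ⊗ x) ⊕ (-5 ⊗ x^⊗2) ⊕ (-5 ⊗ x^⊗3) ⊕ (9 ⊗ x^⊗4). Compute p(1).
p(1) = -3

A tropical monomial a ⊗ x^⊗i evaluates to a + i · x. Evaluating each term at x = 1:
  Term 0 contributes -1 + 0 · 1 = -1
  Term 1 contributes -4 + 1 · 1 = -3
  Term 2 contributes -5 + 2 · 1 = -3
  Term 3 contributes -5 + 3 · 1 = -2
  Term 4 contributes 9 + 4 · 1 = 13
p(1) = ⊕ of these = min[-1, -3, -3, -2, 13] = -3.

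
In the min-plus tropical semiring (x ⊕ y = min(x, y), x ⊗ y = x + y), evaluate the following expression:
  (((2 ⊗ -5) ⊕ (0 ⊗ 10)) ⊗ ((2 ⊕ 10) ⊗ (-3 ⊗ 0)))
(((2 ⊗ -5) ⊕ (0 ⊗ 10)) ⊗ ((2 ⊕ 10) ⊗ (-3 ⊗ 0))) = -4

Expand innermost to outermost. Recall ⊕ takes the minimum of its arguments and ⊗ takes their sum. Working out the expression (((2 ⊗ -5) ⊕ (0 ⊗ 10)) ⊗ ((2 ⊕ 10) ⊗ (-3 ⊗ 0))) gives -4.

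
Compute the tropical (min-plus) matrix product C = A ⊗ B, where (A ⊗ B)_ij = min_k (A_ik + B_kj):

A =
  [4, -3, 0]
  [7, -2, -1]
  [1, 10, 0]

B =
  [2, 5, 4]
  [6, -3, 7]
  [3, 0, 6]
A ⊗ B =
  [3, -6, 4]
  [2, -5, 5]
  [3, 0, 5]

Apply the min-plus product entry-by-entry:
  C[0][0] = min over k of (A[0][0] + B[0][0] = 4 + 2 = 6, A[0][1] + B[1][0] = -3 + 6 = 3, A[0][2] + B[2][0] = 0 + 3 = 3) = 3 (attained at k = 1)
  C[0][1] = min over k of (A[0][0] + B[0][1] = 4 + 5 = 9, A[0][1] + B[1][1] = -3 + -3 = -6, A[0][2] + B[2][1] = 0 + 0 = 0) = -6 (attained at k = 1)
  C[0][2] = min over k of (A[0][0] + B[0][2] = 4 + 4 = 8, A[0][1] + B[1][2] = -3 + 7 = 4, A[0][2] + B[2][2] = 0 + 6 = 6) = 4 (attained at k = 1)
  C[1][0] = min over k of (A[1][0] + B[0][0] = 7 + 2 = 9, A[1][1] + B[1][0] = -2 + 6 = 4, A[1][2] + B[2][0] = -1 + 3 = 2) = 2 (attained at k = 2)
  C[1][1] = min over k of (A[1][0] + B[0][1] = 7 + 5 = 12, A[1][1] + B[1][1] = -2 + -3 = -5, A[1][2] + B[2][1] = -1 + 0 = -1) = -5 (attained at k = 1)
  C[1][2] = min over k of (A[1][0] + B[0][2] = 7 + 4 = 11, A[1][1] + B[1][2] = -2 + 7 = 5, A[1][2] + B[2][2] = -1 + 6 = 5) = 5 (attained at k = 1)
  C[2][0] = min over k of (A[2][0] + B[0][0] = 1 + 2 = 3, A[2][1] + B[1][0] = 10 + 6 = 16, A[2][2] + B[2][0] = 0 + 3 = 3) = 3 (attained at k = 0)
  C[2][1] = min over k of (A[2][0] + B[0][1] = 1 + 5 = 6, A[2][1] + B[1][1] = 10 + -3 = 7, A[2][2] + B[2][1] = 0 + 0 = 0) = 0 (attained at k = 2)
  C[2][2] = min over k of (A[2][0] + B[0][2] = 1 + 4 = 5, A[2][1] + B[1][2] = 10 + 7 = 17, A[2][2] + B[2][2] = 0 + 6 = 6) = 5 (attained at k = 0)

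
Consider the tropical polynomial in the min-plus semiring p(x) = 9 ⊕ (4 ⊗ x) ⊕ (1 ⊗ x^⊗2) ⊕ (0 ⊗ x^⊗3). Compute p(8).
p(8) = 9

A tropical monomial a ⊗ x^⊗i evaluates to a + i · x. Evaluating each term at x = 8:
  Term 0 contributes 9 + 0 · 8 = 9
  Term 1 contributes 4 + 1 · 8 = 12
  Term 2 contributes 1 + 2 · 8 = 17
  Term 3 contributes 0 + 3 · 8 = 24
p(8) = ⊕ of these = min[9, 12, 17, 24] = 9.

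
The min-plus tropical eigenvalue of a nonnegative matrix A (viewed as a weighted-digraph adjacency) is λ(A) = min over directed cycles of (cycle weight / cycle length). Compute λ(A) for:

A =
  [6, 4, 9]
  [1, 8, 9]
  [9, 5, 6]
λ(A) = 5/2

Enumerate directed cycles and compute their means (weight / length). Sample:
  cycle 0 → 0: weight = 6, length = 1, mean = 6/1 ≈ 6.000
  cycle 1 → 1: weight = 8, length = 1, mean = 8/1 ≈ 8.000
  cycle 2 → 2: weight = 6, length = 1, mean = 6/1 ≈ 6.000
  cycle 0 → 1 → 0: weight = 5, length = 2, mean = 5/2 ≈ 2.500
  cycle 0 → 2 → 0: weight = 18, length = 2, mean = 18/2 ≈ 9.000
  cycle 1 → 0 → 1: weight = 5, length = 2, mean = 5/2 ≈ 2.500
Minimum mean = 2.500, attained e.g. along the cycle 0 → 1 → 0 with weight 5 and length 2. So λ(A) = 5/2 = 5/2.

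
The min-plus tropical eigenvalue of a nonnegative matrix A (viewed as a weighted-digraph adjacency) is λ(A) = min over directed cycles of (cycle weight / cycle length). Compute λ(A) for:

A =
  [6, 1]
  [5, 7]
λ(A) = 3

Enumerate directed cycles and compute their means (weight / length). Sample:
  cycle 0 → 0: weight = 6, length = 1, mean = 6/1 ≈ 6.000
  cycle 1 → 1: weight = 7, length = 1, mean = 7/1 ≈ 7.000
  cycle 0 → 1 → 0: weight = 6, length = 2, mean = 6/2 ≈ 3.000
  cycle 1 → 0 → 1: weight = 6, length = 2, mean = 6/2 ≈ 3.000
Minimum mean = 3.000, attained e.g. along the cycle 0 → 1 → 0 with weight 6 and length 2. So λ(A) = 6/2 = 3.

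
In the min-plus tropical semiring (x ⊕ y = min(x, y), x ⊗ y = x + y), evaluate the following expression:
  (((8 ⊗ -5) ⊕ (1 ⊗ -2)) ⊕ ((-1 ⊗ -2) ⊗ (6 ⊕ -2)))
(((8 ⊗ -5) ⊕ (1 ⊗ -2)) ⊕ ((-1 ⊗ -2) ⊗ (6 ⊕ -2))) = -5

Expand innermost to outermost. Recall ⊕ takes the minimum of its arguments and ⊗ takes their sum. Working out the expression (((8 ⊗ -5) ⊕ (1 ⊗ -2)) ⊕ ((-1 ⊗ -2) ⊗ (6 ⊕ -2))) gives -5.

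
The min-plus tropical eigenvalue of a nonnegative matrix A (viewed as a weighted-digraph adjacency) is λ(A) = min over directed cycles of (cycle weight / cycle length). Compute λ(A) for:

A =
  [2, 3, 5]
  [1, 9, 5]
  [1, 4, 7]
λ(A) = 2

Enumerate directed cycles and compute their means (weight / length). Sample:
  cycle 0 → 0: weight = 2, length = 1, mean = 2/1 ≈ 2.000
  cycle 1 → 1: weight = 9, length = 1, mean = 9/1 ≈ 9.000
  cycle 2 → 2: weight = 7, length = 1, mean = 7/1 ≈ 7.000
  cycle 0 → 1 → 0: weight = 4, length = 2, mean = 4/2 ≈ 2.000
  cycle 0 → 2 → 0: weight = 6, length = 2, mean = 6/2 ≈ 3.000
  cycle 1 → 0 → 1: weight = 4, length = 2, mean = 4/2 ≈ 2.000
Minimum mean = 2.000, attained e.g. along the cycle 0 → 0 with weight 2 and length 1. So λ(A) = 2/1 = 2.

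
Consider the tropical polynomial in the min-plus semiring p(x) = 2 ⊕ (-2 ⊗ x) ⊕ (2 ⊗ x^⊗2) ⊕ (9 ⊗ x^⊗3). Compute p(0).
p(0) = -2

A tropical monomial a ⊗ x^⊗i evaluates to a + i · x. Evaluating each term at x = 0:
  Term 0 contributes 2 + 0 · 0 = 2
  Term 1 contributes -2 + 1 · 0 = -2
  Term 2 contributes 2 + 2 · 0 = 2
  Term 3 contributes 9 + 3 · 0 = 9
p(0) = ⊕ of these = min[2, -2, 2, 9] = -2.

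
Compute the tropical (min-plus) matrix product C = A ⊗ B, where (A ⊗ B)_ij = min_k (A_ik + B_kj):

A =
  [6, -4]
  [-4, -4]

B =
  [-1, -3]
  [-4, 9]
A ⊗ B =
  [-8, 3]
  [-8, -7]

Apply the min-plus product entry-by-entry:
  C[0][0] = min over k of (A[0][0] + B[0][0] = 6 + -1 = 5, A[0][1] + B[1][0] = -4 + -4 = -8) = -8 (attained at k = 1)
  C[0][1] = min over k of (A[0][0] + B[0][1] = 6 + -3 = 3, A[0][1] + B[1][1] = -4 + 9 = 5) = 3 (attained at k = 0)
  C[1][0] = min over k of (A[1][0] + B[0][0] = -4 + -1 = -5, A[1][1] + B[1][0] = -4 + -4 = -8) = -8 (attained at k = 1)
  C[1][1] = min over k of (A[1][0] + B[0][1] = -4 + -3 = -7, A[1][1] + B[1][1] = -4 + 9 = 5) = -7 (attained at k = 0)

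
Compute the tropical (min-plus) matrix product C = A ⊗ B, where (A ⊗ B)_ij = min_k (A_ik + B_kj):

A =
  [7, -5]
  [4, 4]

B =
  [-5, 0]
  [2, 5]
A ⊗ B =
  [-3, 0]
  [-1, 4]

Apply the min-plus product entry-by-entry:
  C[0][0] = min over k of (A[0][0] + B[0][0] = 7 + -5 = 2, A[0][1] + B[1][0] = -5 + 2 = -3) = -3 (attained at k = 1)
  C[0][1] = min over k of (A[0][0] + B[0][1] = 7 + 0 = 7, A[0][1] + B[1][1] = -5 + 5 = 0) = 0 (attained at k = 1)
  C[1][0] = min over k of (A[1][0] + B[0][0] = 4 + -5 = -1, A[1][1] + B[1][0] = 4 + 2 = 6) = -1 (attained at k = 0)
  C[1][1] = min over k of (A[1][0] + B[0][1] = 4 + 0 = 4, A[1][1] + B[1][1] = 4 + 5 = 9) = 4 (attained at k = 0)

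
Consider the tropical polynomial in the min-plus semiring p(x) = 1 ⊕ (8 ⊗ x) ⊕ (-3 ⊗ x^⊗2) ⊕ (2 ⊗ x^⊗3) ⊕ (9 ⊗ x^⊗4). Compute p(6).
p(6) = 1

A tropical monomial a ⊗ x^⊗i evaluates to a + i · x. Evaluating each term at x = 6:
  Term 0 contributes 1 + 0 · 6 = 1
  Term 1 contributes 8 + 1 · 6 = 14
  Term 2 contributes -3 + 2 · 6 = 9
  Term 3 contributes 2 + 3 · 6 = 20
  Term 4 contributes 9 + 4 · 6 = 33
p(6) = ⊕ of these = min[1, 14, 9, 20, 33] = 1.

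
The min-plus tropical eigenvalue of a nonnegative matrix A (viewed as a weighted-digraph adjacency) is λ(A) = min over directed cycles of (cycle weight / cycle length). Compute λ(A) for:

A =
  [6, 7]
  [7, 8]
λ(A) = 6

Enumerate directed cycles and compute their means (weight / length). Sample:
  cycle 0 → 0: weight = 6, length = 1, mean = 6/1 ≈ 6.000
  cycle 1 → 1: weight = 8, length = 1, mean = 8/1 ≈ 8.000
  cycle 0 → 1 → 0: weight = 14, length = 2, mean = 14/2 ≈ 7.000
  cycle 1 → 0 → 1: weight = 14, length = 2, mean = 14/2 ≈ 7.000
Minimum mean = 6.000, attained e.g. along the cycle 0 → 0 with weight 6 and length 1. So λ(A) = 6/1 = 6.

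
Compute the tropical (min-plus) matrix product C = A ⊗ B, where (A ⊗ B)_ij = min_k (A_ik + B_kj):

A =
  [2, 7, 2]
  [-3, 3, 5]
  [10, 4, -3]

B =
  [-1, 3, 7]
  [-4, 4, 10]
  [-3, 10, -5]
A ⊗ B =
  [-1, 5, -3]
  [-4, 0, 0]
  [-6, 7, -8]

Apply the min-plus product entry-by-entry:
  C[0][0] = min over k of (A[0][0] + B[0][0] = 2 + -1 = 1, A[0][1] + B[1][0] = 7 + -4 = 3, A[0][2] + B[2][0] = 2 + -3 = -1) = -1 (attained at k = 2)
  C[0][1] = min over k of (A[0][0] + B[0][1] = 2 + 3 = 5, A[0][1] + B[1][1] = 7 + 4 = 11, A[0][2] + B[2][1] = 2 + 10 = 12) = 5 (attained at k = 0)
  C[0][2] = min over k of (A[0][0] + B[0][2] = 2 + 7 = 9, A[0][1] + B[1][2] = 7 + 10 = 17, A[0][2] + B[2][2] = 2 + -5 = -3) = -3 (attained at k = 2)
  C[1][0] = min over k of (A[1][0] + B[0][0] = -3 + -1 = -4, A[1][1] + B[1][0] = 3 + -4 = -1, A[1][2] + B[2][0] = 5 + -3 = 2) = -4 (attained at k = 0)
  C[1][1] = min over k of (A[1][0] + B[0][1] = -3 + 3 = 0, A[1][1] + B[1][1] = 3 + 4 = 7, A[1][2] + B[2][1] = 5 + 10 = 15) = 0 (attained at k = 0)
  C[1][2] = min over k of (A[1][0] + B[0][2] = -3 + 7 = 4, A[1][1] + B[1][2] = 3 + 10 = 13, A[1][2] + B[2][2] = 5 + -5 = 0) = 0 (attained at k = 2)
  C[2][0] = min over k of (A[2][0] + B[0][0] = 10 + -1 = 9, A[2][1] + B[1][0] = 4 + -4 = 0, A[2][2] + B[2][0] = -3 + -3 = -6) = -6 (attained at k = 2)
  C[2][1] = min over k of (A[2][0] + B[0][1] = 10 + 3 = 13, A[2][1] + B[1][1] = 4 + 4 = 8, A[2][2] + B[2][1] = -3 + 10 = 7) = 7 (attained at k = 2)
  C[2][2] = min over k of (A[2][0] + B[0][2] = 10 + 7 = 17, A[2][1] + B[1][2] = 4 + 10 = 14, A[2][2] + B[2][2] = -3 + -5 = -8) = -8 (attained at k = 2)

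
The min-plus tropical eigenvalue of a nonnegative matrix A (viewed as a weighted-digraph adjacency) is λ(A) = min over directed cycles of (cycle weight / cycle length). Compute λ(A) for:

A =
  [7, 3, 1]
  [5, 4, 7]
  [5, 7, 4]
λ(A) = 3

Enumerate directed cycles and compute their means (weight / length). Sample:
  cycle 0 → 0: weight = 7, length = 1, mean = 7/1 ≈ 7.000
  cycle 1 → 1: weight = 4, length = 1, mean = 4/1 ≈ 4.000
  cycle 2 → 2: weight = 4, length = 1, mean = 4/1 ≈ 4.000
  cycle 0 → 1 → 0: weight = 8, length = 2, mean = 8/2 ≈ 4.000
  cycle 0 → 2 → 0: weight = 6, length = 2, mean = 6/2 ≈ 3.000
  cycle 1 → 0 → 1: weight = 8, length = 2, mean = 8/2 ≈ 4.000
Minimum mean = 3.000, attained e.g. along the cycle 0 → 2 → 0 with weight 6 and length 2. So λ(A) = 6/2 = 3.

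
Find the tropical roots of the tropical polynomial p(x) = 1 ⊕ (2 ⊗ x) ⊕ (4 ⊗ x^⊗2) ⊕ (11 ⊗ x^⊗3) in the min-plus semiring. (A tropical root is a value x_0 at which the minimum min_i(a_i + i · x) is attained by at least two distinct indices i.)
Roots: {-7, -2, -1}

Each tropical root is a break point of the lower envelope of the lines y = a_i + i · x (there are 4 lines, with slopes 0, 1, ..., 3). Only the lines that attain the minimum somewhere contribute to roots; other lines are dominated. Here the surviving (envelope) indices are i = 3, i = 2, i = 1, i = 0.
Intersections between consecutive envelope lines give the roots: for adjacent envelope indices i < j the intersection is x = (a_i − a_j) / (j − i). Reading off the sorted break points: {-7, -2, -1}.
Verification: at each break x_0, at least two indices attain the minimum of min_i(a_i + i · x_0).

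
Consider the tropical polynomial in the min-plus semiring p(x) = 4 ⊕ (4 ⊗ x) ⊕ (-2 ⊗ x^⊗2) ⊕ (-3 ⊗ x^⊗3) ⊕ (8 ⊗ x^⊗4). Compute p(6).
p(6) = 4

A tropical monomial a ⊗ x^⊗i evaluates to a + i · x. Evaluating each term at x = 6:
  Term 0 contributes 4 + 0 · 6 = 4
  Term 1 contributes 4 + 1 · 6 = 10
  Term 2 contributes -2 + 2 · 6 = 10
  Term 3 contributes -3 + 3 · 6 = 15
  Term 4 contributes 8 + 4 · 6 = 32
p(6) = ⊕ of these = min[4, 10, 10, 15, 32] = 4.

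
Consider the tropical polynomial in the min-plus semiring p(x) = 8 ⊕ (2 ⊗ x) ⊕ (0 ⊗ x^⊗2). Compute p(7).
p(7) = 8

A tropical monomial a ⊗ x^⊗i evaluates to a + i · x. Evaluating each term at x = 7:
  Term 0 contributes 8 + 0 · 7 = 8
  Term 1 contributes 2 + 1 · 7 = 9
  Term 2 contributes 0 + 2 · 7 = 14
p(7) = ⊕ of these = min[8, 9, 14] = 8.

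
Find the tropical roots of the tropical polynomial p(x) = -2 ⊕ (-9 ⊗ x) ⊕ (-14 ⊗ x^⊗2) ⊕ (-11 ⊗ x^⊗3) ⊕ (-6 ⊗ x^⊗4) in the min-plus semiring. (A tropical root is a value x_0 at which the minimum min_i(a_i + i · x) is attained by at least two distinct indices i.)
Roots: {-5, -3, 5, 7}

Each tropical root is a break point of the lower envelope of the lines y = a_i + i · x (there are 5 lines, with slopes 0, 1, ..., 4). Only the lines that attain the minimum somewhere contribute to roots; other lines are dominated. Here the surviving (envelope) indices are i = 4, i = 3, i = 2, i = 1, i = 0.
Intersections between consecutive envelope lines give the roots: for adjacent envelope indices i < j the intersection is x = (a_i − a_j) / (j − i). Reading off the sorted break points: {-5, -3, 5, 7}.
Verification: at each break x_0, at least two indices attain the minimum of min_i(a_i + i · x_0).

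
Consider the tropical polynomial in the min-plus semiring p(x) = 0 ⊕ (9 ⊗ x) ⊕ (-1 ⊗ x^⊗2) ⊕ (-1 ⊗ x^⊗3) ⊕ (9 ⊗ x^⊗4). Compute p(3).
p(3) = 0

A tropical monomial a ⊗ x^⊗i evaluates to a + i · x. Evaluating each term at x = 3:
  Term 0 contributes 0 + 0 · 3 = 0
  Term 1 contributes 9 + 1 · 3 = 12
  Term 2 contributes -1 + 2 · 3 = 5
  Term 3 contributes -1 + 3 · 3 = 8
  Term 4 contributes 9 + 4 · 3 = 21
p(3) = ⊕ of these = min[0, 12, 5, 8, 21] = 0.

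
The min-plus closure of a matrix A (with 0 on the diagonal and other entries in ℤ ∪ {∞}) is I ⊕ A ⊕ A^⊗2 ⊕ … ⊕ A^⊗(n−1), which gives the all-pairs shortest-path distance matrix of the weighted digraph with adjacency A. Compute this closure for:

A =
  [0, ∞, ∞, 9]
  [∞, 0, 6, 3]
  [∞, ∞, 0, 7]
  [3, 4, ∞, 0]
Closure =
  [0, 13, 19, 9]
  [6, 0, 6, 3]
  [10, 11, 0, 7]
  [3, 4, 10, 0]

This is the Floyd-Warshall all-pairs shortest-path computation. For each intermediate vertex k = 0, 1, …, 3, update dist[i][j] ← min(dist[i][j], dist[i][k] + dist[k][j]). The final matrix gives, for each (i, j), the minimum total weight of any directed path from i to j (possibly empty when i = j).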